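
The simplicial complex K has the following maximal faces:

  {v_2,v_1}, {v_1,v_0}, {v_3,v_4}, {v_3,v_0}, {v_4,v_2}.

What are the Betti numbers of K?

b_0 = 1, b_1 = 1.

K has 5 vertices, 5 edges.
rank ∂_0 = 0, rank ∂_1 = 4 ⇒ b_0 = 5 − 0 − 4 = 1; all invariant factors of ∂_1 are 1 so no torsion. So H_0 = Z.
rank ∂_1 = 4, rank ∂_2 = 0 ⇒ b_1 = 5 − 4 − 0 = 1. So H_1 = Z.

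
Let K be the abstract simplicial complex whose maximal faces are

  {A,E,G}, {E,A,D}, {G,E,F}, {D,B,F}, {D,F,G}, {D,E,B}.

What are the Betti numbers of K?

b_0 = 1, b_1 = 1, b_2 = 0.

Take the total order A < B < D < E < F < G on the vertex set. Then K (dimension 2) consists of the simplices:

  0-simplices (6): A, B, D, E, F, G
  1-simplices (12): AD, AE, AG, BD, BE, BF, DE, DF, DG, EF, EG, FG
  2-simplices (6): ADE, AEG, BDE, BDF, DFG, EFG

Hence C_0 ≅ Z^6, C_1 ≅ Z^12, C_2 ≅ Z^6.

∂_1: C_1 → C_0 maps an edge to its endpoints' difference, ∂[p,q] = q − p.
As a 6×12 matrix over Z this has rank 5, with invariant factors (1,1,1,1,1).

∂_2: C_2 → C_1 sends each 2-simplex [p,q,r] to [q,r] − [p,r] + [p,q]. For instance
  ∂EFG = FG − EG + EF,
  ∂BDE = DE − BE + BD.
As a 12×6 matrix over Z this has rank 6, with invariant factors (1,1,1,1,1,1).

From H_k ≅ ker(∂_k) / im(∂_{k+1}) we obtain:

  H_0: rank C_0 − rank ∂_1 = 6 − 5 = 1, and the invariant factors of ∂_1 are all 1, so H_0 = Z.
  H_1: rank ker ∂_1 − rank ∂_2 = (12 − 5) − 6 = 1, and the invariant factors of ∂_2 are all 1, so H_1 = Z.
  H_2: rank ker ∂_2 − rank ∂_3 = (6 − 6) − 0 = 0, and there is no ∂_3, so H_2 = 0.

Hence the Betti numbers are b_0 = 1, b_1 = 1, b_2 = 0.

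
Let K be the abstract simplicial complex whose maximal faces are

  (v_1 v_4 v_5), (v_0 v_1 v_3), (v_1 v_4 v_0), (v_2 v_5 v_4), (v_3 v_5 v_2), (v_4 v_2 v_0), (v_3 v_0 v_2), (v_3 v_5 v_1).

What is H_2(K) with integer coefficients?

Order the vertices as v_0 < v_1 < v_2 < v_3 < v_4 < v_5. Listing each simplex with vertices in this order, K has dimension 2 with simplices:

  0-simplices (6): [v_0], [v_1], [v_2], [v_3], [v_4], [v_5]
  1-simplices (12): [v_0,v_1], [v_0,v_2], [v_0,v_3], [v_0,v_4], [v_1,v_3], [v_1,v_4], [v_1,v_5], [v_2,v_3], [v_2,v_4], [v_2,v_5], [v_3,v_5], [v_4,v_5]
  2-simplices (8): [v_0,v_1,v_3], [v_0,v_1,v_4], [v_0,v_2,v_3], [v_0,v_2,v_4], [v_1,v_3,v_5], [v_1,v_4,v_5], [v_2,v_3,v_5], [v_2,v_4,v_5]

giving chain groups C_0 ≅ Z^6, C_1 ≅ Z^12, C_2 ≅ Z^8.

∂_1: C_1 → C_0 sends each edge [p,q] (with p < q) to q − p.
As a 6×12 matrix over Z this has rank 5, with invariant factors (1,1,1,1,1).

∂_2: C_2 → C_1 maps a triangle to the signed sum of its edges. For instance
  ∂[v_0,v_1,v_3] = [v_1,v_3] − [v_0,v_3] + [v_0,v_1],
  ∂[v_0,v_2,v_3] = [v_2,v_3] − [v_0,v_3] + [v_0,v_2].
This gives a 12×8 integer matrix of rank 7; reducing to Smith normal form yields diagonal entries (1,1,1,1,1,1,1).

Reading off H_k = ker ∂_k / im ∂_{k+1}:

  H_2: rank ker ∂_2 − rank ∂_3 = (8 − 7) − 0 = 1, and there is no ∂_3, so H_2 ≅ Z.

H_2 ≅ Z.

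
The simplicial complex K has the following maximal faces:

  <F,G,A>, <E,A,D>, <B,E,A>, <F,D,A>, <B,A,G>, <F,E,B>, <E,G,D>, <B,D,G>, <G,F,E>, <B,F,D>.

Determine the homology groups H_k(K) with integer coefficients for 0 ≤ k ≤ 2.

H_0 = Z,  H_1 = Z/2,  H_2 = 0.

We work with the vertex ordering A < B < D < E < F < G. The simplices of K, each written with vertices in increasing order, are:

  0-simplices (6): A, B, D, E, F, G
  1-simplices (15): AB, AD, AE, AF, AG, BD, BE, BF, BG, DE, DF, DG, EF, EG, FG
  2-simplices (10): ABE, ABG, ADE, ADF, AFG, BDF, BDG, BEF, DEG, EFG

giving chain groups C_0 ≅ Z^6, C_1 ≅ Z^15, C_2 ≅ Z^10.

∂_1: C_1 → C_0 is given by ∂[p,q] = [q] − [p].
This gives a 6×15 integer matrix of rank 5; reducing to Smith normal form yields diagonal entries (1,1,1,1,1).

The boundary map ∂_2: C_2 → C_1 maps a triangle to the signed sum of its edges. For instance
  ∂ADE = DE − AE + AD,
  ∂ABG = BG − AG + AB.
The 15×10 boundary matrix has rank 10 and Smith normal form diag(1,1,1,1,1,1,1,1,1,2).

Now H_k = ker ∂_k / im ∂_{k+1}, so:

  H_0: rank C_0 − rank ∂_1 = 6 − 5 = 1, and the invariant factors of ∂_1 are all 1, so H_0 ≅ Z.
  H_1: rank ker ∂_1 − rank ∂_2 = (15 − 5) − 10 = 0, and ∂_2 has invariant factor 2 > 1, so H_1 ≅ Z/2.
  H_2: rank ker ∂_2 − rank ∂_3 = (10 − 10) − 0 = 0, and there is no ∂_3, so H_2 ≅ 0.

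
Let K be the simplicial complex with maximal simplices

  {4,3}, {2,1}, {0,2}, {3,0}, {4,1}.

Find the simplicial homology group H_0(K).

H_0 = Z.

Take the total order 0 < 1 < 2 < 3 < 4 on the vertex set. Then K (dimension 1) consists of the simplices:

  0-simplices (5): [0], [1], [2], [3], [4]
  1-simplices (5): [0,2], [0,3], [1,2], [1,4], [3,4]

Hence C_0 ≅ Z^5, C_1 ≅ Z^5.

The boundary map ∂_1: C_1 → C_0 maps an edge to its endpoints' difference, ∂[p,q] = q − p. For instance
  ∂[1,2] = [2] − [1].
As a 5×5 matrix over Z this has rank 4, with invariant factors (1,1,1,1).

From H_k ≅ ker(∂_k) / im(∂_{k+1}) we obtain:

  H_0: rank C_0 − rank ∂_1 = 5 − 4 = 1, and the invariant factors of ∂_1 are all 1, so H_0 ≅ Z.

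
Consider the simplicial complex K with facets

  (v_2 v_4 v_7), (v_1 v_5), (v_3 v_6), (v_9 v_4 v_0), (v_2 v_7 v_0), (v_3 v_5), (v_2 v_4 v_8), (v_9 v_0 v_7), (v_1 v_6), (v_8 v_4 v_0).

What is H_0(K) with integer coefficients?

H_0 ≅ Z^2.

We work with the vertex ordering v_0 < v_1 < v_2 < v_3 < v_4 < v_5 < v_6 < v_7 < v_8 < v_9. The simplices of K, each written with vertices in increasing order, are:

  0-simplices (10): [v_0], [v_1], [v_2], [v_3], [v_4], [v_5], [v_6], [v_7], [v_8], [v_9]
  1-simplices (16): (16 of them)
  2-simplices (6): [v_0,v_2,v_7], [v_0,v_4,v_8], [v_0,v_4,v_9], [v_0,v_7,v_9], [v_2,v_4,v_7], [v_2,v_4,v_8]

so the chain groups are C_0 ≅ Z^10, C_1 ≅ Z^16, C_2 ≅ Z^6.

Boundary ∂_1: C_1 → C_0 sends each edge [p,q] (with p < q) to q − p. For instance
  ∂[v_1,v_5] = [v_5] − [v_1].
The 10×16 boundary matrix has rank 8 and Smith normal form diag(1,1,1,1,1,1,1,1).

∂_2: C_2 → C_1 acts by ∂[p,q,r] = [q,r] − [p,r] + [p,q]. For instance
  ∂[v_0,v_2,v_7] = [v_2,v_7] − [v_0,v_7] + [v_0,v_2],
  ∂[v_0,v_7,v_9] = [v_7,v_9] − [v_0,v_9] + [v_0,v_7].
The resulting 16×6 matrix has rank 6, and its Smith normal form has invariant factors (1,1,1,1,1,1).

Now H_k = ker ∂_k / im ∂_{k+1}, so:

  H_0: rank C_0 − rank ∂_1 = 10 − 8 = 2, and the invariant factors of ∂_1 are all 1, so H_0 ≅ Z^2.

(K is a triangulation of the disjoint union of the circle S^1 and the cylinder S^1 x I.)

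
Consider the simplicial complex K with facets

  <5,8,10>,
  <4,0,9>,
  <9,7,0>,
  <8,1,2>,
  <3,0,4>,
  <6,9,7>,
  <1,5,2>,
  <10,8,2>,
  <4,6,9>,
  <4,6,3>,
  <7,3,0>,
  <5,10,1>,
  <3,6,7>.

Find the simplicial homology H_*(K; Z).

H_0 ≅ Z^2,  H_1 ≅ Z,  H_2 ≅ Z.

Take the total order 0 < 1 < 2 < 3 < 4 < 5 < 6 < 7 < 8 < 9 < 10 on the vertex set. Then K (dimension 2) consists of the simplices:

  0-simplices (11): [0], [1], [2], [3], [4], [5], [6], [7], [8], [9], [10]
  1-simplices (22): [0,3], [0,4], [0,7], [0,9], [1,2], [1,5], [1,8], [1,10], [2,5], [2,8], [2,10], [3,4], [3,6], [3,7], [4,6], [4,9], [5,8], [5,10], [6,7], [6,9], [7,9], [8,10]
  2-simplices (13): [0,3,4], [0,3,7], [0,4,9], [0,7,9], [1,2,5], [1,2,8], [1,5,10], [2,8,10], [3,4,6], [3,6,7], [4,6,9], [5,8,10], [6,7,9]

so the chain groups are C_0 ≅ Z^11, C_1 ≅ Z^22, C_2 ≅ Z^13.

Boundary ∂_1: C_1 → C_0 maps an edge to its endpoints' difference, ∂[p,q] = q − p. For instance
  ∂[0,9] = [9] − [0].
The 11×22 boundary matrix has rank 9 and Smith normal form diag(1,1,1,1,1,1,1,1,1).

∂_2: C_2 → C_1 acts by ∂[p,q,r] = [q,r] − [p,r] + [p,q]. For instance
  ∂[0,3,4] = [3,4] − [0,4] + [0,3],
  ∂[1,2,5] = [2,5] − [1,5] + [1,2].
The 22×13 boundary matrix has rank 12 and Smith normal form diag(1,1,1,1,1,1,1,1,1,1,1,1).

Reading off H_k = ker ∂_k / im ∂_{k+1}:

  H_0: rank C_0 − rank ∂_1 = 11 − 9 = 2, and the invariant factors of ∂_1 are all 1, so H_0 = Z^2.
  H_1: rank ker ∂_1 − rank ∂_2 = (22 − 9) − 12 = 1, and the invariant factors of ∂_2 are all 1, so H_1 = Z.
  H_2: rank ker ∂_2 − rank ∂_3 = (13 − 12) − 0 = 1, and there is no ∂_3, so H_2 = Z.

(K is a triangulation of the disjoint union of the Möbius band and the 2-sphere S^2.)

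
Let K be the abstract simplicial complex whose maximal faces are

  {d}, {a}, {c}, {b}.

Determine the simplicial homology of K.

H_0 = Z^4.

Take the total order a < b < c < d on the vertex set. Then K (dimension 0) consists of the simplices:

  0-simplices (4): a, b, c, d

giving chain groups C_0 ≅ Z^4.

Now H_k = ker ∂_k / im ∂_{k+1}, so:

  H_0: rank C_0 − rank ∂_1 = 4 − 0 = 4, and there is no ∂_1, so H_0 ≅ Z^4.

(K is a triangulation of a set of 4 points.)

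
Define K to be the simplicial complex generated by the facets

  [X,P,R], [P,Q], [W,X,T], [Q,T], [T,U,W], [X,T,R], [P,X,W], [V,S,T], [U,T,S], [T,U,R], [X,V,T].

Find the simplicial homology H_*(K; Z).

Order the vertices as P < Q < R < S < T < U < V < W < X. Listing each simplex with vertices in this order, K has dimension 2 with simplices:

  0-simplices (9): P, Q, R, S, T, U, V, W, X
  1-simplices (18): PQ, PR, PW, PX, QT, RT, RU, RX, ST, SU, SV, TU, TV, TW, TX, UW, VX, WX
  2-simplices (9): PRX, PWX, RTU, RTX, STU, STV, TUW, TVX, TWX

so the chain groups are C_0 ≅ Z^9, C_1 ≅ Z^18, C_2 ≅ Z^9.

Boundary ∂_1: C_1 → C_0 sends each edge [p,q] (with p < q) to q − p. For instance
  ∂SU = U − S.
This gives a 9×18 integer matrix of rank 8; reducing to Smith normal form yields diagonal entries (1,1,1,1,1,1,1,1).

Boundary ∂_2: C_2 → C_1 maps a triangle to the signed sum of its edges. For instance
  ∂PWX = WX − PX + PW,
  ∂STU = TU − SU + ST.
The resulting 18×9 matrix has rank 9, and its Smith normal form has invariant factors (1,1,1,1,1,1,1,1,1).

Reading off H_k = ker ∂_k / im ∂_{k+1}:

  H_0: rank C_0 − rank ∂_1 = 9 − 8 = 1, and the invariant factors of ∂_1 are all 1, so H_0 = Z.
  H_1: rank ker ∂_1 − rank ∂_2 = (18 − 8) − 9 = 1, and the invariant factors of ∂_2 are all 1, so H_1 = Z.
  H_2: rank ker ∂_2 − rank ∂_3 = (9 − 9) − 0 = 0, and there is no ∂_3, so H_2 = 0.

H_0 ≅ Z,  H_1 ≅ Z,  H_2 = 0.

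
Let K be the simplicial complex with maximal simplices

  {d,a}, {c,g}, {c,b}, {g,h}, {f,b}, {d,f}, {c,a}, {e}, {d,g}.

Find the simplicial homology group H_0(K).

H_0 ≅ Z^2.

Fix the vertex order a < b < c < d < e < f < g < h and write every simplex with vertices in increasing order. Then dim K = 1 and the simplices of K are:

  0-simplices (8): a, b, c, d, e, f, g, h
  1-simplices (8): ac, ad, bc, bf, cg, df, dg, gh

Hence C_0 ≅ Z^8, C_1 ≅ Z^8.

∂_1: C_1 → C_0 is given by ∂[p,q] = [q] − [p]. For instance
  ∂dg = g − d.
The 8×8 boundary matrix has rank 6 and Smith normal form diag(1,1,1,1,1,1).

Now H_k = ker ∂_k / im ∂_{k+1}, so:

  H_0: rank C_0 − rank ∂_1 = 8 − 6 = 2, and the invariant factors of ∂_1 are all 1, so H_0 ≅ Z^2.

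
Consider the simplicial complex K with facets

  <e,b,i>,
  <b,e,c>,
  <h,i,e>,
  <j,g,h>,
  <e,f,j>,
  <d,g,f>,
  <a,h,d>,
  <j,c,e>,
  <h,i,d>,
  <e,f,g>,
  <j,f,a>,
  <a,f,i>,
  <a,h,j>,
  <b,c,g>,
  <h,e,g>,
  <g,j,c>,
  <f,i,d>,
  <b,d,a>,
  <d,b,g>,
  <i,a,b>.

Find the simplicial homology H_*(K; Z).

H_0 ≅ Z,  H_1 ≅ Z ⊕ Z/2,  H_2 = 0.

Fix the vertex order a < b < c < d < e < f < g < h < i < j and write every simplex with vertices in increasing order. Then dim K = 2 and the simplices of K are:

  0-simplices (10): a, b, c, d, e, f, g, h, i, j
  1-simplices (30): ab, ad, af, ah, ai, aj, bc, bd, be, bg, bi, ce, cg, cj, df, dg, dh, di, ef, eg, eh, ei, ej, fg, fi, fj, gh, gj, hi, hj
  2-simplices (20): abd, abi, adh, afi, afj, ahj, bce, bcg, bdg, bei, cej, cgj, dfg, dfi, dhi, efg, efj, egh, ehi, ghj

Hence C_0 ≅ Z^10, C_1 ≅ Z^30, C_2 ≅ Z^20.

∂_1: C_1 → C_0 sends each edge [p,q] (with p < q) to q − p. For instance
  ∂ad = d − a.
As a 10×30 matrix over Z this has rank 9, with invariant factors (1,1,1,1,1,1,1,1,1).

Boundary ∂_2: C_2 → C_1 sends each 2-simplex [p,q,r] to [q,r] − [p,r] + [p,q]. For instance
  ∂dfi = fi − di + df,
  ∂bei = ei − bi + be.
As a 30×20 matrix over Z this has rank 20, with invariant factors (1,1,1,1,1,1,1,1,1,1,1,1,1,1,1,1,1,1,1,2).

From H_k ≅ ker(∂_k) / im(∂_{k+1}) we obtain:

  H_0: rank C_0 − rank ∂_1 = 10 − 9 = 1, and the invariant factors of ∂_1 are all 1, so H_0 ≅ Z.
  H_1: rank ker ∂_1 − rank ∂_2 = (30 − 9) − 20 = 1, and ∂_2 has invariant factor 2 > 1, so H_1 ≅ Z ⊕ Z/2.
  H_2: rank ker ∂_2 − rank ∂_3 = (20 − 20) − 0 = 0, and there is no ∂_3, so H_2 ≅ 0.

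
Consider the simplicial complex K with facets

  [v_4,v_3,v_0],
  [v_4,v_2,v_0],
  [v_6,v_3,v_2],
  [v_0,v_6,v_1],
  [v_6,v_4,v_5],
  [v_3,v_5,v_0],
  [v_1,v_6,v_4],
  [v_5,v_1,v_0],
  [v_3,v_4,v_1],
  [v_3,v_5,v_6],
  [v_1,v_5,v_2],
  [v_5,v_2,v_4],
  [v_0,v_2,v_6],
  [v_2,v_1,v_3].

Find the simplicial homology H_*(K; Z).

K has 7 vertices, 21 edges, 14 triangles.
rank ∂_0 = 0, rank ∂_1 = 6 ⇒ b_0 = 7 − 0 − 6 = 1; all invariant factors of ∂_1 are 1 so no torsion. So H_0 = Z.
rank ∂_1 = 6, rank ∂_2 = 13 ⇒ b_1 = 21 − 6 − 13 = 2; all invariant factors of ∂_2 are 1 so no torsion. So H_1 = Z^2.
rank ∂_2 = 13, rank ∂_3 = 0 ⇒ b_2 = 14 − 13 − 0 = 1. So H_2 = Z.

H_0 = Z,  H_1 = Z^2,  H_2 = Z.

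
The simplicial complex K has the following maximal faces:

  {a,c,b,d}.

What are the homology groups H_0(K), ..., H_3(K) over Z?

H_0 ≅ Z,  H_1 = 0,  H_2 = 0,  H_3 = 0.

K has 4 vertices, 6 edges, 4 triangles, 1 3-simplex.
rank ∂_0 = 0, rank ∂_1 = 3 ⇒ b_0 = 4 − 0 − 3 = 1; all invariant factors of ∂_1 are 1 so no torsion. So H_0 = Z.
rank ∂_1 = 3, rank ∂_2 = 3 ⇒ b_1 = 6 − 3 − 3 = 0; all invariant factors of ∂_2 are 1 so no torsion. So H_1 = 0.
rank ∂_2 = 3, rank ∂_3 = 1 ⇒ b_2 = 4 − 3 − 1 = 0; all invariant factors of ∂_3 are 1 so no torsion. So H_2 = 0.
rank ∂_3 = 1, rank ∂_4 = 0 ⇒ b_3 = 1 − 1 − 0 = 0. So H_3 = 0.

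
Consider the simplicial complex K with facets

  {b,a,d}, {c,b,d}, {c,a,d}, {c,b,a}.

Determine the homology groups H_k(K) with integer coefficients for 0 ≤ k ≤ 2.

H_0 = Z,  H_1 = 0,  H_2 = Z.

We work with the vertex ordering a < b < c < d. The simplices of K, each written with vertices in increasing order, are:

  0-simplices (4): a, b, c, d
  1-simplices (6): ab, ac, ad, bc, bd, cd
  2-simplices (4): abc, abd, acd, bcd

Hence C_0 ≅ Z^4, C_1 ≅ Z^6, C_2 ≅ Z^4.

The boundary map ∂_1: C_1 → C_0 sends each edge [p,q] (with p < q) to q − p. For instance
  ∂cd = d − c.
As a 4×6 matrix over Z this has rank 3, with invariant factors (1,1,1).

The boundary map ∂_2: C_2 → C_1 maps a triangle to the signed sum of its edges. For instance
  ∂acd = cd − ad + ac,
  ∂bcd = cd − bd + bc.
As a 6×4 matrix over Z this has rank 3, with invariant factors (1,1,1).

Computing H_k = (kernel of ∂_k) / (image of ∂_{k+1}):

  H_0: rank C_0 − rank ∂_1 = 4 − 3 = 1, and the invariant factors of ∂_1 are all 1, so H_0 ≅ Z.
  H_1: rank ker ∂_1 − rank ∂_2 = (6 − 3) − 3 = 0, and the invariant factors of ∂_2 are all 1, so H_1 ≅ 0.
  H_2: rank ker ∂_2 − rank ∂_3 = (4 − 3) − 0 = 1, and there is no ∂_3, so H_2 ≅ Z.

(K is a triangulation of the 2-sphere S^2.)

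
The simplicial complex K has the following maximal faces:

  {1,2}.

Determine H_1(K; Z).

Take the total order 1 < 2 on the vertex set. Then K (dimension 1) consists of the simplices:

  0-simplices (2): [1], [2]
  1-simplices (1): [1,2]

giving chain groups C_0 ≅ Z^2, C_1 ≅ Z^1.

The boundary map ∂_1: C_1 → C_0 is given by ∂[p,q] = [q] − [p].
As a 2×1 matrix over Z this has rank 1, with invariant factors (1).

Reading off H_k = ker ∂_k / im ∂_{k+1}:

  H_1: rank ker ∂_1 − rank ∂_2 = (1 − 1) − 0 = 0, and there is no ∂_2, so H_1 ≅ 0.

H_1 = 0.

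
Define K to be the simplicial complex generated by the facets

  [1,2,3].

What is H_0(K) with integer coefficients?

H_0 = Z.

We work with the vertex ordering 1 < 2 < 3. The simplices of K, each written with vertices in increasing order, are:

  0-simplices (3): [1], [2], [3]
  1-simplices (3): [1,2], [1,3], [2,3]
  2-simplices (1): [1,2,3]

giving chain groups C_0 ≅ Z^3, C_1 ≅ Z^3, C_2 ≅ Z^1.

The boundary map ∂_1: C_1 → C_0 sends each edge [p,q] (with p < q) to q − p.
The resulting 3×3 matrix has rank 2, and its Smith normal form has invariant factors (1,1).

Boundary ∂_2: C_2 → C_1 maps a triangle to the signed sum of its edges. For instance
  ∂[1,2,3] = [2,3] − [1,3] + [1,2].
The resulting 3×1 matrix has rank 1, and its Smith normal form has invariant factors (1).

Computing H_k = (kernel of ∂_k) / (image of ∂_{k+1}):

  H_0: rank C_0 − rank ∂_1 = 3 − 2 = 1, and the invariant factors of ∂_1 are all 1, so H_0 ≅ Z.

(K is a triangulation of the 2-simplex.)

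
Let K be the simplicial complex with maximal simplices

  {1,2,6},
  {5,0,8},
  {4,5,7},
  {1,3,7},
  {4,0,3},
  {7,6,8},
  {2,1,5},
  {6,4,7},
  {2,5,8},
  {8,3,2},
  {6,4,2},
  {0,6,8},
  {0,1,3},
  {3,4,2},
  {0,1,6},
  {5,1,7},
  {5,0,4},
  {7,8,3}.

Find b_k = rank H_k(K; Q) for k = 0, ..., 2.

b_0 = 1, b_1 = 2, b_2 = 1.

We work with the vertex ordering 0 < 1 < 2 < 3 < 4 < 5 < 6 < 7 < 8. The simplices of K, each written with vertices in increasing order, are:

  0-simplices (9): [0], [1], [2], [3], [4], [5], [6], [7], [8]
  1-simplices (27): (27 of them)
  2-simplices (18): [0,1,3], [0,1,6], [0,3,4], [0,4,5], [0,5,8], [0,6,8], [1,2,5], [1,2,6], [1,3,7], [1,5,7], [2,3,4], [2,3,8], [2,4,6], [2,5,8], [3,7,8], [4,5,7], [4,6,7], [6,7,8]

so the chain groups are C_0 ≅ Z^9, C_1 ≅ Z^27, C_2 ≅ Z^18.

Boundary ∂_1: C_1 → C_0 maps an edge to its endpoints' difference, ∂[p,q] = q − p. For instance
  ∂[2,5] = [5] − [2].
As a 9×27 matrix over Z this has rank 8, with invariant factors (1,1,1,1,1,1,1,1).

∂_2: C_2 → C_1 sends each 2-simplex [p,q,r] to [q,r] − [p,r] + [p,q]. For instance
  ∂[0,5,8] = [5,8] − [0,8] + [0,5],
  ∂[4,5,7] = [5,7] − [4,7] + [4,5].
The 27×18 boundary matrix has rank 17 and Smith normal form diag(1,1,1,1,1,1,1,1,1,1,1,1,1,1,1,1,1).

Computing H_k = (kernel of ∂_k) / (image of ∂_{k+1}):

  H_0: rank C_0 − rank ∂_1 = 9 − 8 = 1, and the invariant factors of ∂_1 are all 1, so H_0 = Z.
  H_1: rank ker ∂_1 − rank ∂_2 = (27 − 8) − 17 = 2, and the invariant factors of ∂_2 are all 1, so H_1 = Z^2.
  H_2: rank ker ∂_2 − rank ∂_3 = (18 − 17) − 0 = 1, and there is no ∂_3, so H_2 = Z.

(K is a triangulation of the torus T^2.)

Hence the Betti numbers are b_0 = 1, b_1 = 2, b_2 = 1.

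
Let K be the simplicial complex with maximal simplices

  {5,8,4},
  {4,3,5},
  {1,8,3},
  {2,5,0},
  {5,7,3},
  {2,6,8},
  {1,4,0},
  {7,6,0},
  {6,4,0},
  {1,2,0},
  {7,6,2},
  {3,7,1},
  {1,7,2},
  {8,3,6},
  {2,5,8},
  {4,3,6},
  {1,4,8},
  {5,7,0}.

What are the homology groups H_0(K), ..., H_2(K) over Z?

We work with the vertex ordering 0 < 1 < 2 < 3 < 4 < 5 < 6 < 7 < 8. The simplices of K, each written with vertices in increasing order, are:

  0-simplices (9): [0], [1], [2], [3], [4], [5], [6], [7], [8]
  1-simplices (27): (27 of them)
  2-simplices (18): [0,1,2], [0,1,4], [0,2,5], [0,4,6], [0,5,7], [0,6,7], [1,2,7], [1,3,7], [1,3,8], [1,4,8], [2,5,8], [2,6,7], [2,6,8], [3,4,5], [3,4,6], [3,5,7], [3,6,8], [4,5,8]

Hence C_0 ≅ Z^9, C_1 ≅ Z^27, C_2 ≅ Z^18.

The boundary map ∂_1: C_1 → C_0 sends each edge [p,q] (with p < q) to q − p. For instance
  ∂[4,8] = [8] − [4].
The resulting 9×27 matrix has rank 8, and its Smith normal form has invariant factors (1,1,1,1,1,1,1,1).

Boundary ∂_2: C_2 → C_1 acts by ∂[p,q,r] = [q,r] − [p,r] + [p,q]. For instance
  ∂[0,6,7] = [6,7] − [0,7] + [0,6],
  ∂[3,5,7] = [5,7] − [3,7] + [3,5].
The 27×18 boundary matrix has rank 18 and Smith normal form diag(1,1,1,1,1,1,1,1,1,1,1,1,1,1,1,1,1,2).

Computing H_k = (kernel of ∂_k) / (image of ∂_{k+1}):

  H_0: rank C_0 − rank ∂_1 = 9 − 8 = 1, and the invariant factors of ∂_1 are all 1, so H_0 ≅ Z.
  H_1: rank ker ∂_1 − rank ∂_2 = (27 − 8) − 18 = 1, and ∂_2 has invariant factor 2 > 1, so H_1 ≅ Z ⊕ Z_2.
  H_2: rank ker ∂_2 − rank ∂_3 = (18 − 18) − 0 = 0, and there is no ∂_3, so H_2 ≅ 0.

As a check, the Euler characteristic is 9 − 27 + 18 = 0, which agrees with 1 − 1 + 0 = 0.
(K is a triangulation of the Klein bottle.)

H_0 = Z,  H_1 = Z ⊕ Z_2,  H_2 = 0.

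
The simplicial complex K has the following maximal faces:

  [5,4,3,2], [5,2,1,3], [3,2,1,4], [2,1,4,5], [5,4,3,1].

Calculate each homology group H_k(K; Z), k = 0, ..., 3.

H_0 ≅ Z,  H_1 = 0,  H_2 = 0,  H_3 ≅ Z.

We work with the vertex ordering 1 < 2 < 3 < 4 < 5. The simplices of K, each written with vertices in increasing order, are:

  0-simplices (5): [1], [2], [3], [4], [5]
  1-simplices (10): [1,2], [1,3], [1,4], [1,5], [2,3], [2,4], [2,5], [3,4], [3,5], [4,5]
  2-simplices (10): [1,2,3], [1,2,4], [1,2,5], [1,3,4], [1,3,5], [1,4,5], [2,3,4], [2,3,5], [2,4,5], [3,4,5]
  3-simplices (5): [1,2,3,4], [1,2,3,5], [1,2,4,5], [1,3,4,5], [2,3,4,5]

so the chain groups are C_0 ≅ Z^5, C_1 ≅ Z^10, C_2 ≅ Z^10, C_3 ≅ Z^5.

∂_1: C_1 → C_0 maps an edge to its endpoints' difference, ∂[p,q] = q − p. For instance
  ∂[2,3] = [3] − [2].
As a 5×10 matrix over Z this has rank 4, with invariant factors (1,1,1,1).

The boundary map ∂_2: C_2 → C_1 acts by ∂[p,q,r] = [q,r] − [p,r] + [p,q]. For instance
  ∂[1,2,5] = [2,5] − [1,5] + [1,2],
  ∂[1,4,5] = [4,5] − [1,5] + [1,4].
The resulting 10×10 matrix has rank 6, and its Smith normal form has invariant factors (1,1,1,1,1,1).

Boundary ∂_3: C_3 → C_2 sends each 3-simplex σ to the alternating sum Σ_i (−1)^i (σ with its i-th vertex removed). For instance
  ∂[1,2,3,4] = [2,3,4] − [1,3,4] + [1,2,4] − [1,2,3],
  ∂[2,3,4,5] = [3,4,5] − [2,4,5] + [2,3,5] − [2,3,4].
The 10×5 boundary matrix has rank 4 and Smith normal form diag(1,1,1,1).

Now H_k = ker ∂_k / im ∂_{k+1}, so:

  H_0: rank C_0 − rank ∂_1 = 5 − 4 = 1, and the invariant factors of ∂_1 are all 1, so H_0 ≅ Z.
  H_1: rank ker ∂_1 − rank ∂_2 = (10 − 4) − 6 = 0, and the invariant factors of ∂_2 are all 1, so H_1 ≅ 0.
  H_2: rank ker ∂_2 − rank ∂_3 = (10 − 6) − 4 = 0, and the invariant factors of ∂_3 are all 1, so H_2 ≅ 0.
  H_3: rank ker ∂_3 − rank ∂_4 = (5 − 4) − 0 = 1, and there is no ∂_4, so H_3 ≅ Z.

(K is a triangulation of the 3-sphere S^3.)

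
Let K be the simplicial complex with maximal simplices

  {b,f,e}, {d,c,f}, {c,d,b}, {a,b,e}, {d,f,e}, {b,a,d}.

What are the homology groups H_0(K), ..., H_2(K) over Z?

H_0 ≅ Z,  H_1 ≅ Z,  H_2 = 0.

Order the vertices as a < b < c < d < e < f. Listing each simplex with vertices in this order, K has dimension 2 with simplices:

  0-simplices (6): a, b, c, d, e, f
  1-simplices (12): ab, ad, ae, bc, bd, be, bf, cd, cf, de, df, ef
  2-simplices (6): abd, abe, bcd, bef, cdf, def

giving chain groups C_0 ≅ Z^6, C_1 ≅ Z^12, C_2 ≅ Z^6.

The boundary map ∂_1: C_1 → C_0 is given by ∂[p,q] = [q] − [p]. For instance
  ∂ab = b − a.
The resulting 6×12 matrix has rank 5, and its Smith normal form has invariant factors (1,1,1,1,1).

Boundary ∂_2: C_2 → C_1 sends each 2-simplex [p,q,r] to [q,r] − [p,r] + [p,q]. For instance
  ∂bef = ef − bf + be,
  ∂bcd = cd − bd + bc.
This gives a 12×6 integer matrix of rank 6; reducing to Smith normal form yields diagonal entries (1,1,1,1,1,1).

Now H_k = ker ∂_k / im ∂_{k+1}, so:

  H_0: rank C_0 − rank ∂_1 = 6 − 5 = 1, and the invariant factors of ∂_1 are all 1, so H_0 = Z.
  H_1: rank ker ∂_1 − rank ∂_2 = (12 − 5) − 6 = 1, and the invariant factors of ∂_2 are all 1, so H_1 = Z.
  H_2: rank ker ∂_2 − rank ∂_3 = (6 − 6) − 0 = 0, and there is no ∂_3, so H_2 = 0.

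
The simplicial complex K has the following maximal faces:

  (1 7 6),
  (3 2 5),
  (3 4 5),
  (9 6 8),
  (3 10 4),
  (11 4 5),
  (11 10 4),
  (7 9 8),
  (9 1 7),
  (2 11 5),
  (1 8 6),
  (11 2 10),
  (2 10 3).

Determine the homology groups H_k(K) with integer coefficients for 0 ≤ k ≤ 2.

We work with the vertex ordering 1 < 2 < 3 < 4 < 5 < 6 < 7 < 8 < 9 < 10 < 11. The simplices of K, each written with vertices in increasing order, are:

  0-simplices (11): [1], [2], [3], [4], [5], [6], [7], [8], [9], [10], [11]
  1-simplices (22): [1,6], [1,7], [1,8], [1,9], [2,3], [2,5], [2,10], [2,11], [3,4], [3,5], [3,10], [4,5], [4,10], [4,11], [5,11], [6,7], [6,8], [6,9], [7,8], [7,9], [8,9], [10,11]
  2-simplices (13): [1,6,7], [1,6,8], [1,7,9], [2,3,5], [2,3,10], [2,5,11], [2,10,11], [3,4,5], [3,4,10], [4,5,11], [4,10,11], [6,8,9], [7,8,9]

Hence C_0 ≅ Z^11, C_1 ≅ Z^22, C_2 ≅ Z^13.

∂_1: C_1 → C_0 maps an edge to its endpoints' difference, ∂[p,q] = q − p. For instance
  ∂[7,8] = [8] − [7].
The resulting 11×22 matrix has rank 9, and its Smith normal form has invariant factors (1,1,1,1,1,1,1,1,1).

∂_2: C_2 → C_1 acts by ∂[p,q,r] = [q,r] − [p,r] + [p,q]. For instance
  ∂[3,4,10] = [4,10] − [3,10] + [3,4],
  ∂[1,6,8] = [6,8] − [1,8] + [1,6].
The 22×13 boundary matrix has rank 12 and Smith normal form diag(1,1,1,1,1,1,1,1,1,1,1,1).

From H_k ≅ ker(∂_k) / im(∂_{k+1}) we obtain:

  H_0: rank C_0 − rank ∂_1 = 11 − 9 = 2, and the invariant factors of ∂_1 are all 1, so H_0 = Z^2.
  H_1: rank ker ∂_1 − rank ∂_2 = (22 − 9) − 12 = 1, and the invariant factors of ∂_2 are all 1, so H_1 = Z.
  H_2: rank ker ∂_2 − rank ∂_3 = (13 − 12) − 0 = 1, and there is no ∂_3, so H_2 = Z.

As a check, the Euler characteristic is 11 − 22 + 13 = 2, which agrees with 2 − 1 + 1 = 2.

H_0 = Z^2,  H_1 = Z,  H_2 = Z.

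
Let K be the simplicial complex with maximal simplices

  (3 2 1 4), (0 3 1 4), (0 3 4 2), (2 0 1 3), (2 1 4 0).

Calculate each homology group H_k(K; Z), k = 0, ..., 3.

H_0 ≅ Z,  H_1 = 0,  H_2 = 0,  H_3 ≅ Z.

K has 5 vertices, 10 edges, 10 triangles, 5 3-simplices.
rank ∂_0 = 0, rank ∂_1 = 4 ⇒ b_0 = 5 − 0 − 4 = 1; all invariant factors of ∂_1 are 1 so no torsion. So H_0 ≅ Z.
rank ∂_1 = 4, rank ∂_2 = 6 ⇒ b_1 = 10 − 4 − 6 = 0; all invariant factors of ∂_2 are 1 so no torsion. So H_1 ≅ 0.
rank ∂_2 = 6, rank ∂_3 = 4 ⇒ b_2 = 10 − 6 − 4 = 0; all invariant factors of ∂_3 are 1 so no torsion. So H_2 ≅ 0.
rank ∂_3 = 4, rank ∂_4 = 0 ⇒ b_3 = 5 − 4 − 0 = 1. So H_3 ≅ Z.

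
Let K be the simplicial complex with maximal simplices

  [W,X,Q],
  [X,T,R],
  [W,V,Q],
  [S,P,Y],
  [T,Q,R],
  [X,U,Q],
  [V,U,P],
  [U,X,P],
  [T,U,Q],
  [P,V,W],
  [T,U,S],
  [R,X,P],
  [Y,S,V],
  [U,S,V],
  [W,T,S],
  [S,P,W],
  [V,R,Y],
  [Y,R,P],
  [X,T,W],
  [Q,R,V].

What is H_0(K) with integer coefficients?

Take the total order P < Q < R < S < T < U < V < W < X < Y on the vertex set. Then K (dimension 2) consists of the simplices:

  0-simplices (10): P, Q, R, S, T, U, V, W, X, Y
  1-simplices (30): PR, PS, PU, PV, PW, PX, PY, QR, QT, QU, QV, QW, QX, RT, RV, RX, RY, ST, SU, SV, SW, SY, TU, TW, TX, UV, UX, VW, VY, WX
  2-simplices (20): PRX, PRY, PSW, PSY, PUV, PUX, PVW, QRT, QRV, QTU, QUX, QVW, QWX, RTX, RVY, STU, STW, SUV, SVY, TWX

so the chain groups are C_0 ≅ Z^10, C_1 ≅ Z^30, C_2 ≅ Z^20.

The boundary map ∂_1: C_1 → C_0 is given by ∂[p,q] = [q] − [p]. For instance
  ∂UX = X − U.
The resulting 10×30 matrix has rank 9, and its Smith normal form has invariant factors (1,1,1,1,1,1,1,1,1).

The boundary map ∂_2: C_2 → C_1 maps a triangle to the signed sum of its edges. For instance
  ∂PSW = SW − PW + PS,
  ∂RVY = VY − RY + RV.
The 30×20 boundary matrix has rank 20 and Smith normal form diag(1,1,1,1,1,1,1,1,1,1,1,1,1,1,1,1,1,1,1,2).

From H_k ≅ ker(∂_k) / im(∂_{k+1}) we obtain:

  H_0: rank C_0 − rank ∂_1 = 10 − 9 = 1, and the invariant factors of ∂_1 are all 1, so H_0 ≅ Z.

H_0 ≅ Z.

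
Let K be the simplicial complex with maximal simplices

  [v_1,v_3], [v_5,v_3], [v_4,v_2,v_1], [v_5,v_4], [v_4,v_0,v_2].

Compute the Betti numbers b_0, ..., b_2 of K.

Take the total order v_0 < v_1 < v_2 < v_3 < v_4 < v_5 on the vertex set. Then K (dimension 2) consists of the simplices:

  0-simplices (6): [v_0], [v_1], [v_2], [v_3], [v_4], [v_5]
  1-simplices (8): [v_0,v_2], [v_0,v_4], [v_1,v_2], [v_1,v_3], [v_1,v_4], [v_2,v_4], [v_3,v_5], [v_4,v_5]
  2-simplices (2): [v_0,v_2,v_4], [v_1,v_2,v_4]

giving chain groups C_0 ≅ Z^6, C_1 ≅ Z^8, C_2 ≅ Z^2.

Boundary ∂_1: C_1 → C_0 is given by ∂[p,q] = [q] − [p].
The 6×8 boundary matrix has rank 5 and Smith normal form diag(1,1,1,1,1).

∂_2: C_2 → C_1 sends each 2-simplex [p,q,r] to [q,r] − [p,r] + [p,q]. For instance
  ∂[v_1,v_2,v_4] = [v_2,v_4] − [v_1,v_4] + [v_1,v_2],
  ∂[v_0,v_2,v_4] = [v_2,v_4] − [v_0,v_4] + [v_0,v_2].
As a 8×2 matrix over Z this has rank 2, with invariant factors (1,1).

Now H_k = ker ∂_k / im ∂_{k+1}, so:

  H_0: rank C_0 − rank ∂_1 = 6 − 5 = 1, and the invariant factors of ∂_1 are all 1, so H_0 = Z.
  H_1: rank ker ∂_1 − rank ∂_2 = (8 − 5) − 2 = 1, and the invariant factors of ∂_2 are all 1, so H_1 = Z.
  H_2: rank ker ∂_2 − rank ∂_3 = (2 − 2) − 0 = 0, and there is no ∂_3, so H_2 = 0.

Hence the Betti numbers are b_0 = 1, b_1 = 1, b_2 = 0.

b_0 = 1, b_1 = 1, b_2 = 0.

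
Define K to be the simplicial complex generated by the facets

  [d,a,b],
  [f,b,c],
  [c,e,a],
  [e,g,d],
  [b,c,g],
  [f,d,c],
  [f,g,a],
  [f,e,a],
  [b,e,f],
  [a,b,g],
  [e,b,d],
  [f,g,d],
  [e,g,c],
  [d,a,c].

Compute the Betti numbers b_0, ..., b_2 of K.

b_0 = 1, b_1 = 2, b_2 = 1.

Order the vertices as a < b < c < d < e < f < g. Listing each simplex with vertices in this order, K has dimension 2 with simplices:

  0-simplices (7): a, b, c, d, e, f, g
  1-simplices (21): ab, ac, ad, ae, af, ag, bc, bd, be, bf, bg, cd, ce, cf, cg, de, df, dg, ef, eg, fg
  2-simplices (14): abd, abg, acd, ace, aef, afg, bcf, bcg, bde, bef, cdf, ceg, deg, dfg

so the chain groups are C_0 ≅ Z^7, C_1 ≅ Z^21, C_2 ≅ Z^14.

Boundary ∂_1: C_1 → C_0 maps an edge to its endpoints' difference, ∂[p,q] = q − p. For instance
  ∂eg = g − e.
As a 7×21 matrix over Z this has rank 6, with invariant factors (1,1,1,1,1,1).

Boundary ∂_2: C_2 → C_1 sends each 2-simplex [p,q,r] to [q,r] − [p,r] + [p,q]. For instance
  ∂ceg = eg − cg + ce,
  ∂bcf = cf − bf + bc.
The resulting 21×14 matrix has rank 13, and its Smith normal form has invariant factors (1,1,1,1,1,1,1,1,1,1,1,1,1).

Now H_k = ker ∂_k / im ∂_{k+1}, so:

  H_0: rank C_0 − rank ∂_1 = 7 − 6 = 1, and the invariant factors of ∂_1 are all 1, so H_0 ≅ Z.
  H_1: rank ker ∂_1 − rank ∂_2 = (21 − 6) − 13 = 2, and the invariant factors of ∂_2 are all 1, so H_1 ≅ Z^2.
  H_2: rank ker ∂_2 − rank ∂_3 = (14 − 13) − 0 = 1, and there is no ∂_3, so H_2 ≅ Z.

Hence the Betti numbers are b_0 = 1, b_1 = 2, b_2 = 1.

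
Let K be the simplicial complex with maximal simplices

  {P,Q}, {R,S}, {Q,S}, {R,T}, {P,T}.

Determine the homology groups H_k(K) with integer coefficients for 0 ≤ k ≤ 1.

H_0 ≅ Z,  H_1 ≅ Z.

We work with the vertex ordering P < Q < R < S < T. The simplices of K, each written with vertices in increasing order, are:

  0-simplices (5): P, Q, R, S, T
  1-simplices (5): PQ, PT, QS, RS, RT

Hence C_0 ≅ Z^5, C_1 ≅ Z^5.

∂_1: C_1 → C_0 maps an edge to its endpoints' difference, ∂[p,q] = q − p. For instance
  ∂RT = T − R.
The resulting 5×5 matrix has rank 4, and its Smith normal form has invariant factors (1,1,1,1).

From H_k ≅ ker(∂_k) / im(∂_{k+1}) we obtain:

  H_0: rank C_0 − rank ∂_1 = 5 − 4 = 1, and the invariant factors of ∂_1 are all 1, so H_0 = Z.
  H_1: rank ker ∂_1 − rank ∂_2 = (5 − 4) − 0 = 1, and there is no ∂_2, so H_1 = Z.

As a check, the Euler characteristic is 5 − 5 = 0, which agrees with 1 − 1 = 0.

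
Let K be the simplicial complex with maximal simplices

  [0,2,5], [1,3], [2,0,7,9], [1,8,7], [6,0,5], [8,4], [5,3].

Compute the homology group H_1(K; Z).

H_1 ≅ Z.

Order the vertices as 0 < 1 < 2 < 3 < 4 < 5 < 6 < 7 < 8 < 9. Listing each simplex with vertices in this order, K has dimension 3 with simplices:

  0-simplices (10): [0], [1], [2], [3], [4], [5], [6], [7], [8], [9]
  1-simplices (16): [0,2], [0,5], [0,6], [0,7], [0,9], [1,3], [1,7], [1,8], [2,5], [2,7], [2,9], [3,5], [4,8], [5,6], [7,8], [7,9]
  2-simplices (7): [0,2,5], [0,2,7], [0,2,9], [0,5,6], [0,7,9], [1,7,8], [2,7,9]
  3-simplices (1): [0,2,7,9]

so the chain groups are C_0 ≅ Z^10, C_1 ≅ Z^16, C_2 ≅ Z^7, C_3 ≅ Z^1.

∂_1: C_1 → C_0 maps an edge to its endpoints' difference, ∂[p,q] = q − p.
The resulting 10×16 matrix has rank 9, and its Smith normal form has invariant factors (1,1,1,1,1,1,1,1,1).

Boundary ∂_2: C_2 → C_1 maps a triangle to the signed sum of its edges. For instance
  ∂[0,7,9] = [7,9] − [0,9] + [0,7],
  ∂[2,7,9] = [7,9] − [2,9] + [2,7].
The 16×7 boundary matrix has rank 6 and Smith normal form diag(1,1,1,1,1,1).

Boundary ∂_3: C_3 → C_2 sends each 3-simplex σ to the alternating sum Σ_i (−1)^i (σ with its i-th vertex removed). For instance
  ∂[0,2,7,9] = [2,7,9] − [0,7,9] + [0,2,9] − [0,2,7].
This gives a 7×1 integer matrix of rank 1; reducing to Smith normal form yields diagonal entries (1).

Computing H_k = (kernel of ∂_k) / (image of ∂_{k+1}):

  H_1: rank ker ∂_1 − rank ∂_2 = (16 − 9) − 6 = 1, and the invariant factors of ∂_2 are all 1, so H_1 = Z.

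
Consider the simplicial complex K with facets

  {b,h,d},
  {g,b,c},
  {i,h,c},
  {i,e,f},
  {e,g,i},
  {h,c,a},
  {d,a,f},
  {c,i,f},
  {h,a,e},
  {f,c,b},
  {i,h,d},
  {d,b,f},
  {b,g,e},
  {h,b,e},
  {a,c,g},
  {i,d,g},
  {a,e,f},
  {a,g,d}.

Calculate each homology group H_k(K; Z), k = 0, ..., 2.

H_0 = Z,  H_1 = Z^2,  H_2 = Z.

Take the total order a < b < c < d < e < f < g < h < i on the vertex set. Then K (dimension 2) consists of the simplices:

  0-simplices (9): a, b, c, d, e, f, g, h, i
  1-simplices (27): ac, ad, ae, af, ag, ah, bc, bd, be, bf, bg, bh, cf, cg, ch, ci, df, dg, dh, di, ef, eg, eh, ei, fi, gi, hi
  2-simplices (18): acg, ach, adf, adg, aef, aeh, bcf, bcg, bdf, bdh, beg, beh, cfi, chi, dgi, dhi, efi, egi

Hence C_0 ≅ Z^9, C_1 ≅ Z^27, C_2 ≅ Z^18.

Boundary ∂_1: C_1 → C_0 is given by ∂[p,q] = [q] − [p]. For instance
  ∂bf = f − b.
This gives a 9×27 integer matrix of rank 8; reducing to Smith normal form yields diagonal entries (1,1,1,1,1,1,1,1).

∂_2: C_2 → C_1 acts by ∂[p,q,r] = [q,r] − [p,r] + [p,q]. For instance
  ∂bcf = cf − bf + bc,
  ∂bdh = dh − bh + bd.
This gives a 27×18 integer matrix of rank 17; reducing to Smith normal form yields diagonal entries (1,1,1,1,1,1,1,1,1,1,1,1,1,1,1,1,1).

Reading off H_k = ker ∂_k / im ∂_{k+1}:

  H_0: rank C_0 − rank ∂_1 = 9 − 8 = 1, and the invariant factors of ∂_1 are all 1, so H_0 ≅ Z.
  H_1: rank ker ∂_1 − rank ∂_2 = (27 − 8) − 17 = 2, and the invariant factors of ∂_2 are all 1, so H_1 ≅ Z^2.
  H_2: rank ker ∂_2 − rank ∂_3 = (18 − 17) − 0 = 1, and there is no ∂_3, so H_2 ≅ Z.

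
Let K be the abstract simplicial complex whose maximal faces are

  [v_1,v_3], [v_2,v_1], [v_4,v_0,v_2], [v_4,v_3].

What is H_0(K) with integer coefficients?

H_0 ≅ Z.

Order the vertices as v_0 < v_1 < v_2 < v_3 < v_4. Listing each simplex with vertices in this order, K has dimension 2 with simplices:

  0-simplices (5): [v_0], [v_1], [v_2], [v_3], [v_4]
  1-simplices (6): [v_0,v_2], [v_0,v_4], [v_1,v_2], [v_1,v_3], [v_2,v_4], [v_3,v_4]
  2-simplices (1): [v_0,v_2,v_4]

so the chain groups are C_0 ≅ Z^5, C_1 ≅ Z^6, C_2 ≅ Z^1.

∂_1: C_1 → C_0 sends each edge [p,q] (with p < q) to q − p. For instance
  ∂[v_0,v_2] = [v_2] − [v_0].
The resulting 5×6 matrix has rank 4, and its Smith normal form has invariant factors (1,1,1,1).

The boundary map ∂_2: C_2 → C_1 maps a triangle to the signed sum of its edges. For instance
  ∂[v_0,v_2,v_4] = [v_2,v_4] − [v_0,v_4] + [v_0,v_2].
As a 6×1 matrix over Z this has rank 1, with invariant factors (1).

Reading off H_k = ker ∂_k / im ∂_{k+1}:

  H_0: rank C_0 − rank ∂_1 = 5 − 4 = 1, and the invariant factors of ∂_1 are all 1, so H_0 ≅ Z.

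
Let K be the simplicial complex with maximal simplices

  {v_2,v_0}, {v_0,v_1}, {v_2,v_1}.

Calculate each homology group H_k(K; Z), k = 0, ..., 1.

Fix the vertex order v_0 < v_1 < v_2 and write every simplex with vertices in increasing order. Then dim K = 1 and the simplices of K are:

  0-simplices (3): [v_0], [v_1], [v_2]
  1-simplices (3): [v_0,v_1], [v_0,v_2], [v_1,v_2]

so the chain groups are C_0 ≅ Z^3, C_1 ≅ Z^3.

∂_1: C_1 → C_0 sends each edge [p,q] (with p < q) to q − p. For instance
  ∂[v_0,v_1] = [v_1] − [v_0].
The resulting 3×3 matrix has rank 2, and its Smith normal form has invariant factors (1,1).

Reading off H_k = ker ∂_k / im ∂_{k+1}:

  H_0: rank C_0 − rank ∂_1 = 3 − 2 = 1, and the invariant factors of ∂_1 are all 1, so H_0 ≅ Z.
  H_1: rank ker ∂_1 − rank ∂_2 = (3 − 2) − 0 = 1, and there is no ∂_2, so H_1 ≅ Z.

(K is a triangulation of the circle S^1.)

H_0 = Z,  H_1 = Z.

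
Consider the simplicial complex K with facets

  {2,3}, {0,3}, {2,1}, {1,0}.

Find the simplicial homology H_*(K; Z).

Order the vertices as 0 < 1 < 2 < 3. Listing each simplex with vertices in this order, K has dimension 1 with simplices:

  0-simplices (4): [0], [1], [2], [3]
  1-simplices (4): [0,1], [0,3], [1,2], [2,3]

Hence C_0 ≅ Z^4, C_1 ≅ Z^4.

∂_1: C_1 → C_0 sends each edge [p,q] (with p < q) to q − p.
As a 4×4 matrix over Z this has rank 3, with invariant factors (1,1,1).

Now H_k = ker ∂_k / im ∂_{k+1}, so:

  H_0: rank C_0 − rank ∂_1 = 4 − 3 = 1, and the invariant factors of ∂_1 are all 1, so H_0 ≅ Z.
  H_1: rank ker ∂_1 − rank ∂_2 = (4 − 3) − 0 = 1, and there is no ∂_2, so H_1 ≅ Z.

H_0 ≅ Z,  H_1 ≅ Z.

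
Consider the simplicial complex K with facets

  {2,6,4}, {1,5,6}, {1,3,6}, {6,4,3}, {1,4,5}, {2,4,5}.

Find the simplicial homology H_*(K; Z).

Take the total order 1 < 2 < 3 < 4 < 5 < 6 on the vertex set. Then K (dimension 2) consists of the simplices:

  0-simplices (6): [1], [2], [3], [4], [5], [6]
  1-simplices (12): [1,3], [1,4], [1,5], [1,6], [2,4], [2,5], [2,6], [3,4], [3,6], [4,5], [4,6], [5,6]
  2-simplices (6): [1,3,6], [1,4,5], [1,5,6], [2,4,5], [2,4,6], [3,4,6]

Hence C_0 ≅ Z^6, C_1 ≅ Z^12, C_2 ≅ Z^6.

∂_1: C_1 → C_0 sends each edge [p,q] (with p < q) to q − p. For instance
  ∂[2,4] = [4] − [2].
The 6×12 boundary matrix has rank 5 and Smith normal form diag(1,1,1,1,1).

∂_2: C_2 → C_1 maps a triangle to the signed sum of its edges. For instance
  ∂[2,4,5] = [4,5] − [2,5] + [2,4],
  ∂[3,4,6] = [4,6] − [3,6] + [3,4].
The resulting 12×6 matrix has rank 6, and its Smith normal form has invariant factors (1,1,1,1,1,1).

Now H_k = ker ∂_k / im ∂_{k+1}, so:

  H_0: rank C_0 − rank ∂_1 = 6 − 5 = 1, and the invariant factors of ∂_1 are all 1, so H_0 ≅ Z.
  H_1: rank ker ∂_1 − rank ∂_2 = (12 − 5) − 6 = 1, and the invariant factors of ∂_2 are all 1, so H_1 ≅ Z.
  H_2: rank ker ∂_2 − rank ∂_3 = (6 − 6) − 0 = 0, and there is no ∂_3, so H_2 ≅ 0.

H_0 = Z,  H_1 = Z,  H_2 = 0.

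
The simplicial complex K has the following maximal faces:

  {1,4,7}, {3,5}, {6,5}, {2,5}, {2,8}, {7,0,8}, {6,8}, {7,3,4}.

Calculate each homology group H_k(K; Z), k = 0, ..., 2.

Order the vertices as 0 < 1 < 2 < 3 < 4 < 5 < 6 < 7 < 8. Listing each simplex with vertices in this order, K has dimension 2 with simplices:

  0-simplices (9): [0], [1], [2], [3], [4], [5], [6], [7], [8]
  1-simplices (13): [0,7], [0,8], [1,4], [1,7], [2,5], [2,8], [3,4], [3,5], [3,7], [4,7], [5,6], [6,8], [7,8]
  2-simplices (3): [0,7,8], [1,4,7], [3,4,7]

giving chain groups C_0 ≅ Z^9, C_1 ≅ Z^13, C_2 ≅ Z^3.

∂_1: C_1 → C_0 is given by ∂[p,q] = [q] − [p]. For instance
  ∂[3,7] = [7] − [3].
As a 9×13 matrix over Z this has rank 8, with invariant factors (1,1,1,1,1,1,1,1).

∂_2: C_2 → C_1 sends each 2-simplex [p,q,r] to [q,r] − [p,r] + [p,q]. For instance
  ∂[3,4,7] = [4,7] − [3,7] + [3,4],
  ∂[0,7,8] = [7,8] − [0,8] + [0,7].
This gives a 13×3 integer matrix of rank 3; reducing to Smith normal form yields diagonal entries (1,1,1).

Reading off H_k = ker ∂_k / im ∂_{k+1}:

  H_0: rank C_0 − rank ∂_1 = 9 − 8 = 1, and the invariant factors of ∂_1 are all 1, so H_0 = Z.
  H_1: rank ker ∂_1 − rank ∂_2 = (13 − 8) − 3 = 2, and the invariant factors of ∂_2 are all 1, so H_1 = Z^2.
  H_2: rank ker ∂_2 − rank ∂_3 = (3 − 3) − 0 = 0, and there is no ∂_3, so H_2 = 0.

H_0 = Z,  H_1 = Z^2,  H_2 = 0.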